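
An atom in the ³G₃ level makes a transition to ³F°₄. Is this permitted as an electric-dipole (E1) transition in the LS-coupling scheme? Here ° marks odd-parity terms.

allowed

Parity must change: even → odd — ok.
ΔS = 0: S: 1 → 1 — ok.
ΔL = 0, ±1 (not L=0↔0): L: 4 → 3, ΔL = -1 — ok.
ΔJ = 0, ±1 (not J=0↔0): J: 3 → 4, ΔJ = +1 — ok.
All four E1 rules are satisfied.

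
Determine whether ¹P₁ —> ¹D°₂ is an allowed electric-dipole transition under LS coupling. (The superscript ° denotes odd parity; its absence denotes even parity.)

allowed

Initial level: S=0, L=1, J=1, parity even. Final level: S=0, L=2, J=2, parity odd.
Parity must change: even → odd — satisfied.
ΔS = 0: S: 0 → 0 — satisfied.
ΔL = 0, ±1 (not L=0↔0): L: 1 → 2, ΔL = +1 — satisfied.
ΔJ = 0, ±1 (not J=0↔0): J: 1 → 2, ΔJ = +1 — satisfied.
All four E1 rules are satisfied.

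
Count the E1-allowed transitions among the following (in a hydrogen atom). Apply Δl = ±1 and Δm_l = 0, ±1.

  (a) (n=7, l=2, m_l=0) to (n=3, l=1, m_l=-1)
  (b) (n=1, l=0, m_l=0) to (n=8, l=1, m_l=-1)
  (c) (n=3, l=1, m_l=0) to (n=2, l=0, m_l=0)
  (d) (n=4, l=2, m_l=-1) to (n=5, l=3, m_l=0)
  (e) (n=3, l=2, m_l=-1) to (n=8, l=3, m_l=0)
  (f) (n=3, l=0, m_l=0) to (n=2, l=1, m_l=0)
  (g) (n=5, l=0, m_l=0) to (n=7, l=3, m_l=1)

6

(a) allowed
(b) allowed
(c) allowed
(d) allowed
(e) allowed
(f) allowed
(g) forbidden — Δl = +3 (E1 requires Δl = ±1)
Total allowed: 6 of 7.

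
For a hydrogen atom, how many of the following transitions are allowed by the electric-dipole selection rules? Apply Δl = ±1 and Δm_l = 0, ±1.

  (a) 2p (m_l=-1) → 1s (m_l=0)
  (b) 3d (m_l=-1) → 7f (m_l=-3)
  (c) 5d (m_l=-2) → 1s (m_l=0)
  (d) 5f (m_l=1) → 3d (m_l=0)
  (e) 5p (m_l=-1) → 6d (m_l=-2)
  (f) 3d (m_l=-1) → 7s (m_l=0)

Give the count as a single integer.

(a) allowed
(b) forbidden — Δm_l = -2 (E1 requires Δm_l = 0, ±1)
(c) forbidden — Δl = -2 (E1 requires Δl = ±1); Δm_l = +2 (E1 requires Δm_l = 0, ±1)
(d) allowed
(e) allowed
(f) forbidden — Δl = -2 (E1 requires Δl = ±1)
Total allowed: 3 of 6.

3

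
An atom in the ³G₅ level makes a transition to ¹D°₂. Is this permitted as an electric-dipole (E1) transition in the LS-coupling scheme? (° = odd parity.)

forbidden

Initial level: S=1, L=4, J=5, parity even. Final level: S=0, L=2, J=2, parity odd.
Parity must change: even → odd — satisfied.
ΔL = 0, ±1 (not L=0↔0): L: 4 → 2, ΔL = -2 — violated.
ΔS = 0: S: 1 → 0 — violated.
ΔJ = 0, ±1 (not J=0↔0): J: 5 → 2, ΔJ = -3 — violated.
Rule(s) violated: ΔS, ΔL, ΔJ.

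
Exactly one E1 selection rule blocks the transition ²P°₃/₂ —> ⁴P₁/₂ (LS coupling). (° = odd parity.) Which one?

the ΔS = 0 rule

Parity must change: odd → even — ok.
ΔS = 0: S: 1/2 → 3/2 — fails.
ΔL = 0, ±1 (not L=0↔0): L: 1 → 1, ΔL = +0 — ok.
ΔJ = 0, ±1 (not J=0↔0): J: 3/2 → 1/2, ΔJ = -1 — ok.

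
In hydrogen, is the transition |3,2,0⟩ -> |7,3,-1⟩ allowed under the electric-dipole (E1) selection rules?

allowed

Initial l = 2, final l = 3, so Δl = +1. E1 requires Δl = ±1: satisfied.
Δm_l = -1 − (0) = -1. E1 requires Δm_l = 0, ±1: satisfied.
All E1 selection rules are satisfied.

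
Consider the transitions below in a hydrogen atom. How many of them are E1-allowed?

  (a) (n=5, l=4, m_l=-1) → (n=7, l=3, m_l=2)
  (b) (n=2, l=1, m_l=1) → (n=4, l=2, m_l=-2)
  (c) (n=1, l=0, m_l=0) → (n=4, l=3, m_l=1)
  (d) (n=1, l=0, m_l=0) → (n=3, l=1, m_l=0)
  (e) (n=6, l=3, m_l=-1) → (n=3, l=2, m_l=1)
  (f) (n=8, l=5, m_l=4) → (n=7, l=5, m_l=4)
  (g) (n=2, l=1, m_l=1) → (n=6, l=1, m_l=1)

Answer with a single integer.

1

(a) forbidden — Δm_l = +3 (E1 requires Δm_l = 0, ±1)
(b) forbidden — Δm_l = -3 (E1 requires Δm_l = 0, ±1)
(c) forbidden — Δl = +3 (E1 requires Δl = ±1)
(d) allowed
(e) forbidden — Δm_l = +2 (E1 requires Δm_l = 0, ±1)
(f) forbidden — Δl = +0 (E1 requires Δl = ±1)
(g) forbidden — Δl = +0 (E1 requires Δl = ±1)
Total allowed: 1 of 7.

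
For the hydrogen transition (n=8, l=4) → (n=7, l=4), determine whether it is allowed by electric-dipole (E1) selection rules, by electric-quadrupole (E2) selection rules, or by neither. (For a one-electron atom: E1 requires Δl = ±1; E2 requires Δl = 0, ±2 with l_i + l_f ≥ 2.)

E2

Δl = 4 − 4 = +0; l_i + l_f = 8.
E1 (Δl = ±1): not satisfied.
E2 (Δl = 0,±2, l_i+l_f ≥ 2): satisfied.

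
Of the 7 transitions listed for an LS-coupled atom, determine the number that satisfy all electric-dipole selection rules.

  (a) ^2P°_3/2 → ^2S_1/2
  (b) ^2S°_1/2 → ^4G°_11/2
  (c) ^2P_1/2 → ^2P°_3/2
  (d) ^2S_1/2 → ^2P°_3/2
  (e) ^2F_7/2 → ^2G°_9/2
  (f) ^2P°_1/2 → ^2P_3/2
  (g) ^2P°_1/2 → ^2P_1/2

(a) allowed
(b) forbidden (parity, ΔS, ΔL, ΔJ fail)
(c) allowed
(d) allowed
(e) allowed
(f) allowed
(g) allowed
Total allowed: 6 of 7.

6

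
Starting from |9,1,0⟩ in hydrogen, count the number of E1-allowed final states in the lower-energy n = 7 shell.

4

E1 requires Δl = ±1, so l_f ∈ {0, 2}; with 0 ≤ l_f ≤ n_f−1 = 6, the allowed l_f values are {0, 2}.
For l_f = 0: m_f ∈ {m_i−1, m_i, m_i+1} ∩ [−0, 0] = {0} → 1 state.
For l_f = 2: m_f ∈ {m_i−1, m_i, m_i+1} ∩ [−2, 2] = {-1, 0, 1} → 3 states.
Total: 4.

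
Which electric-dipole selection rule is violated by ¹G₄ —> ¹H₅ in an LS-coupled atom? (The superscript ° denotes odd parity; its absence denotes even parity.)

Parity must change: even → even — fails.
ΔS = 0: S: 0 → 0 — passes.
ΔL = 0, ±1 (not L=0↔0): L: 4 → 5, ΔL = +1 — passes.
ΔJ = 0, ±1 (not J=0↔0): J: 4 → 5, ΔJ = +1 — passes.

parity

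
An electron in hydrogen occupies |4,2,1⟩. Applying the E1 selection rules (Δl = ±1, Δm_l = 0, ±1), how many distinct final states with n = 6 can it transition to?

5

E1 requires Δl = ±1, so l_f ∈ {1, 3}; with 0 ≤ l_f ≤ n_f−1 = 5, the allowed l_f values are {1, 3}.
For l_f = 1: m_f ∈ {m_i−1, m_i, m_i+1} ∩ [−1, 1] = {0, 1} → 2 states.
For l_f = 3: m_f ∈ {m_i−1, m_i, m_i+1} ∩ [−3, 3] = {0, 1, 2} → 3 states.
Total: 5.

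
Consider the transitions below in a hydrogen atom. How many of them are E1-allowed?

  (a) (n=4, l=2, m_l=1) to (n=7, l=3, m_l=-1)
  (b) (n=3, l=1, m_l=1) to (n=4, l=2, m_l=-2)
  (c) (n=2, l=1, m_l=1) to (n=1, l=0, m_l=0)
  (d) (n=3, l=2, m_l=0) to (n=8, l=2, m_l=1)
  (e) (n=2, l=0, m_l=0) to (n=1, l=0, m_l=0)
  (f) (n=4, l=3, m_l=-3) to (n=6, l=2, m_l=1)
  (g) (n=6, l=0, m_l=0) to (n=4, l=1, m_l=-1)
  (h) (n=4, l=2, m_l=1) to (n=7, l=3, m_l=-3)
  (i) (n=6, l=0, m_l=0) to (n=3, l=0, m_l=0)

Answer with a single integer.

2

(a) forbidden — Δm_l = -2 (E1 requires Δm_l = 0, ±1)
(b) forbidden — Δm_l = -3 (E1 requires Δm_l = 0, ±1)
(c) allowed
(d) forbidden — Δl = +0 (E1 requires Δl = ±1)
(e) forbidden — Δl = +0 (E1 requires Δl = ±1)
(f) forbidden — Δm_l = +4 (E1 requires Δm_l = 0, ±1)
(g) allowed
(h) forbidden — Δm_l = -4 (E1 requires Δm_l = 0, ±1)
(i) forbidden — Δl = +0 (E1 requires Δl = ±1)
Total allowed: 2 of 9.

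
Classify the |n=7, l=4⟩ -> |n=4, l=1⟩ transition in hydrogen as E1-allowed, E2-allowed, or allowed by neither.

neither

Δl = 1 − 4 = -3; l_i + l_f = 5.
E1 (Δl = ±1): not satisfied.
E2 (Δl = 0,±2, l_i+l_f ≥ 2): not satisfied.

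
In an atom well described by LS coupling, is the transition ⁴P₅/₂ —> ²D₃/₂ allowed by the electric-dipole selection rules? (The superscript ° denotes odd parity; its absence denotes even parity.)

forbidden

Initial level: S=3/2, L=1, J=5/2, parity even. Final level: S=1/2, L=2, J=3/2, parity even.
Parity must change: even → even — fails.
ΔS = 0: S: 3/2 → 1/2 — fails.
ΔL = 0, ±1 (not L=0↔0): L: 1 → 2, ΔL = +1 — passes.
ΔJ = 0, ±1 (not J=0↔0): J: 5/2 → 3/2, ΔJ = -1 — passes.
Rule(s) violated: parity, ΔS.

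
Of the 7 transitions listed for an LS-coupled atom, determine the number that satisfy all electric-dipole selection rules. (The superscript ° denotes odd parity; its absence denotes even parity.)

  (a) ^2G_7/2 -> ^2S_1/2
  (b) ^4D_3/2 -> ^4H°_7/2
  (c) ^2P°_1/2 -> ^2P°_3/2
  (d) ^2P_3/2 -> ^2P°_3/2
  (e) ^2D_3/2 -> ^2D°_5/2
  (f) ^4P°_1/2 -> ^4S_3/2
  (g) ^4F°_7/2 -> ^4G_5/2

4

(a) forbidden (parity, ΔL, ΔJ fail)
(b) forbidden (ΔL, ΔJ fail)
(c) forbidden (parity fails)
(d) allowed
(e) allowed
(f) allowed
(g) allowed
Total allowed: 4 of 7.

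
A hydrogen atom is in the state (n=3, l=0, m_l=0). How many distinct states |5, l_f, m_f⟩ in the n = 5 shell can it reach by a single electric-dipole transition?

E1 requires Δl = ±1, so l_f ∈ {-1, 1}; with 0 ≤ l_f ≤ n_f−1 = 4, the allowed l_f values are {1}.
For l_f = 1: m_f ∈ {m_i−1, m_i, m_i+1} ∩ [−1, 1] = {-1, 0, 1} → 3 states.
Total: 3.

3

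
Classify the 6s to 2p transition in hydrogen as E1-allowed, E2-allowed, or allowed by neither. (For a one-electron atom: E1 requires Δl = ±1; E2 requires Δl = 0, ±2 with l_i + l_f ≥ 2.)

Δl = 1 − 0 = +1; l_i + l_f = 1.
E1 (Δl = ±1): satisfied.
E2 (Δl = 0,±2, l_i+l_f ≥ 2): not satisfied.

E1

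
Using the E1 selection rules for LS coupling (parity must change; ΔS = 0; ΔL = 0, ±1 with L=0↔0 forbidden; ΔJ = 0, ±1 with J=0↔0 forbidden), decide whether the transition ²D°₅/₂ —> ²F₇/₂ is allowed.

Reading off the term symbols: S 1/2→1/2, L 2→3, J 5/2→7/2, parity odd→even.
Parity must change: odd → even — ok.
ΔS = 0: S: 1/2 → 1/2 — ok.
ΔL = 0, ±1 (not L=0↔0): L: 2 → 3, ΔL = +1 — ok.
ΔJ = 0, ±1 (not J=0↔0): J: 5/2 → 7/2, ΔJ = +1 — ok.
All four E1 rules are satisfied.

allowed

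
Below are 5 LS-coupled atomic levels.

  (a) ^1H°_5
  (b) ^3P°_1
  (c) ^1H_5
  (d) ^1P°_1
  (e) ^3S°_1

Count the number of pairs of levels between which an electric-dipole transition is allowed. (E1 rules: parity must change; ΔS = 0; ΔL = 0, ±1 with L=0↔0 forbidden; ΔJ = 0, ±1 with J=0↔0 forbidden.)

(a)–(b): forbidden (parity, ΔS, ΔL, ΔJ).
(a)–(c): allowed.
(a)–(d): forbidden (parity, ΔL, ΔJ).
(a)–(e): forbidden (parity, ΔS, ΔL, ΔJ).
(b)–(c): forbidden (ΔS, ΔL, ΔJ).
(b)–(d): forbidden (parity, ΔS).
(b)–(e): forbidden (parity).
(c)–(d): forbidden (ΔL, ΔJ).
(c)–(e): forbidden (ΔS, ΔL, ΔJ).
(d)–(e): forbidden (parity, ΔS).
Allowed pairs: 1 of 10.

1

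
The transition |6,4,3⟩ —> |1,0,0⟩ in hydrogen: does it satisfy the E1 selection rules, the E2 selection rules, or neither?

Δl = 0 − 4 = -4; l_i + l_f = 4.
Δm_l = -3.
E1 (Δl = ±1, |Δm_l| ≤ 1): not satisfied.
E2 (Δl = 0,±2, l_i+l_f ≥ 2, |Δm_l| ≤ 2): not satisfied.

neither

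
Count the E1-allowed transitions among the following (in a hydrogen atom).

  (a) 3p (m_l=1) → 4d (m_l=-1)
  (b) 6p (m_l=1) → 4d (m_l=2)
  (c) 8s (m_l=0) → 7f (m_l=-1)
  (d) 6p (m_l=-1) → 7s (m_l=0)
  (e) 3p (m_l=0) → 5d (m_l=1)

3

(a) forbidden — Δm_l = -2 (E1 requires Δm_l = 0, ±1)
(b) allowed
(c) forbidden — Δl = +3 (E1 requires Δl = ±1)
(d) allowed
(e) allowed
Total allowed: 3 of 5.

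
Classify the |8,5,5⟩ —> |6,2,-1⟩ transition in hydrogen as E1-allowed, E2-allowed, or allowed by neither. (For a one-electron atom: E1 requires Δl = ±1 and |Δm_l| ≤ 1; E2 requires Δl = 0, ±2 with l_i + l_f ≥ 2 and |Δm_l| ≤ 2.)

neither

Δl = 2 − 5 = -3; l_i + l_f = 7.
Δm_l = -6.
E1 (Δl = ±1, |Δm_l| ≤ 1): not satisfied.
E2 (Δl = 0,±2, l_i+l_f ≥ 2, |Δm_l| ≤ 2): not satisfied.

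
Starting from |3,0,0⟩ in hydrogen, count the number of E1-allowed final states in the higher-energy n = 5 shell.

3

E1 requires Δl = ±1, so l_f ∈ {-1, 1}; with 0 ≤ l_f ≤ n_f−1 = 4, the allowed l_f values are {1}.
For l_f = 1: m_f ∈ {m_i−1, m_i, m_i+1} ∩ [−1, 1] = {-1, 0, 1} → 3 states.
Total: 3.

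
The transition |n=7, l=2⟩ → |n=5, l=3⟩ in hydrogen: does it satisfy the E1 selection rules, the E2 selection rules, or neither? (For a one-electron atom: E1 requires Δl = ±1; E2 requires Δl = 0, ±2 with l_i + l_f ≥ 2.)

E1

Δl = 3 − 2 = +1; l_i + l_f = 5.
E1 (Δl = ±1): satisfied.
E2 (Δl = 0,±2, l_i+l_f ≥ 2): not satisfied.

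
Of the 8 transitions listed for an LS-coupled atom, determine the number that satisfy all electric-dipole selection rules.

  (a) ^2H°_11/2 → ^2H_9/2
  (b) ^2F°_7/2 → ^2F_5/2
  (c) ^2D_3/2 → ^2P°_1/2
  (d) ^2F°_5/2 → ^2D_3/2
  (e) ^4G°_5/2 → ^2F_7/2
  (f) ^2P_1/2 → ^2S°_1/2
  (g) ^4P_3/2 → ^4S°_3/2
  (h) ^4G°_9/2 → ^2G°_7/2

6

(a) allowed
(b) allowed
(c) allowed
(d) allowed
(e) forbidden (ΔS fails)
(f) allowed
(g) allowed
(h) forbidden (parity, ΔS fail)
Total allowed: 6 of 8.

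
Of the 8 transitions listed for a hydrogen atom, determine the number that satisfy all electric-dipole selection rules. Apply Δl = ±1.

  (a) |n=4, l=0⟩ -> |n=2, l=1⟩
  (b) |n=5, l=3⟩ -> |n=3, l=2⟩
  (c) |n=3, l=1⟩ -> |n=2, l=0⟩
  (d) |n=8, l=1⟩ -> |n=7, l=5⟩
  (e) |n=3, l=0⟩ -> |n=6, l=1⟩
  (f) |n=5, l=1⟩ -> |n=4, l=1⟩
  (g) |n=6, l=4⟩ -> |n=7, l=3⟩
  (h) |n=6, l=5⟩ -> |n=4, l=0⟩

(a) allowed
(b) allowed
(c) allowed
(d) forbidden — Δl = +4 (E1 requires Δl = ±1)
(e) allowed
(f) forbidden — Δl = +0 (E1 requires Δl = ±1)
(g) allowed
(h) forbidden — Δl = -5 (E1 requires Δl = ±1)
Total allowed: 5 of 8.

5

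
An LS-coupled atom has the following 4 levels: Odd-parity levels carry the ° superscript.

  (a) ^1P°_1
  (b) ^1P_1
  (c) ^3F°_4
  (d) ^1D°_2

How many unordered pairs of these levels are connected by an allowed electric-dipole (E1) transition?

(a)–(b): allowed.
(a)–(c): forbidden (parity, ΔS, ΔL, ΔJ).
(a)–(d): forbidden (parity).
(b)–(c): forbidden (ΔS, ΔL, ΔJ).
(b)–(d): allowed.
(c)–(d): forbidden (parity, ΔS, ΔJ).
Allowed pairs: 2 of 6.

2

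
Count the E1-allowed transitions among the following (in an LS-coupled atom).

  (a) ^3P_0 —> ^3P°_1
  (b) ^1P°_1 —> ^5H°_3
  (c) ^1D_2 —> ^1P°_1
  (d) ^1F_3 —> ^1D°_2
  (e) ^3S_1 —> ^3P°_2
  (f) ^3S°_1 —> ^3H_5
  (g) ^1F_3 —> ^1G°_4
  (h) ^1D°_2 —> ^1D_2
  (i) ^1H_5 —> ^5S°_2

6

(a) allowed
(b) forbidden (parity, ΔS, ΔL, ΔJ fail)
(c) allowed
(d) allowed
(e) allowed
(f) forbidden (ΔL, ΔJ fail)
(g) allowed
(h) allowed
(i) forbidden (ΔS, ΔL, ΔJ fail)
Total allowed: 6 of 9.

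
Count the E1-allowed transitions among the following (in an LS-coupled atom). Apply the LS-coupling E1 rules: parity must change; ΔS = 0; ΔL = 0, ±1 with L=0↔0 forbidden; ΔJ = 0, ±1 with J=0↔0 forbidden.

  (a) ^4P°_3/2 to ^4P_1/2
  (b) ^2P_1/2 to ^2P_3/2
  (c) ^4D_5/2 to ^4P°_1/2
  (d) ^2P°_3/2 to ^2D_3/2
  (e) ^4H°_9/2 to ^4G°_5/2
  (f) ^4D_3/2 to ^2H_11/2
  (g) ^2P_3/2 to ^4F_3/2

2

(a) allowed
(b) forbidden (parity fails)
(c) forbidden (ΔJ fails)
(d) allowed
(e) forbidden (parity, ΔJ fail)
(f) forbidden (parity, ΔS, ΔL, ΔJ fail)
(g) forbidden (parity, ΔS, ΔL fail)
Total allowed: 2 of 7.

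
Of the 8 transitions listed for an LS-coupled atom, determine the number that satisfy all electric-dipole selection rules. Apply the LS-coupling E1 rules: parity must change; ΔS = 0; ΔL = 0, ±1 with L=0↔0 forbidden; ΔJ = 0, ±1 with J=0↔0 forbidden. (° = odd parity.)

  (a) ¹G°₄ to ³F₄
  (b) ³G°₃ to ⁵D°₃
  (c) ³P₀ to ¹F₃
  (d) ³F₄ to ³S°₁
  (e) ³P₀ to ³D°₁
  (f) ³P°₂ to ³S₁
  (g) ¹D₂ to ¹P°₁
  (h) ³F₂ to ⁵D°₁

(a) forbidden (ΔS fails)
(b) forbidden (parity, ΔS, ΔL fail)
(c) forbidden (parity, ΔS, ΔL, ΔJ fail)
(d) forbidden (ΔL, ΔJ fail)
(e) allowed
(f) allowed
(g) allowed
(h) forbidden (ΔS fails)
Total allowed: 3 of 8.

3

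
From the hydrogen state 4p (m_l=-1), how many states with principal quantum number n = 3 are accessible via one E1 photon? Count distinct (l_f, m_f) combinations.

E1 requires Δl = ±1, so l_f ∈ {0, 2}; with 0 ≤ l_f ≤ n_f−1 = 2, the allowed l_f values are {0, 2}.
For l_f = 0: m_f ∈ {m_i−1, m_i, m_i+1} ∩ [−0, 0] = {0} → 1 state.
For l_f = 2: m_f ∈ {m_i−1, m_i, m_i+1} ∩ [−2, 2] = {-2, -1, 0} → 3 states.
Total: 4.

4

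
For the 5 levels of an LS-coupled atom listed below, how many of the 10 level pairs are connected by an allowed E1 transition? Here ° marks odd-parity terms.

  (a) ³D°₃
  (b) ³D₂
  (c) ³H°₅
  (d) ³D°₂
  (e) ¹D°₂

(a)–(b): allowed.
(a)–(c): forbidden (parity, ΔL, ΔJ).
(a)–(d): forbidden (parity).
(a)–(e): forbidden (parity, ΔS).
(b)–(c): forbidden (ΔL, ΔJ).
(b)–(d): allowed.
(b)–(e): forbidden (ΔS).
(c)–(d): forbidden (parity, ΔL, ΔJ).
(c)–(e): forbidden (parity, ΔS, ΔL, ΔJ).
(d)–(e): forbidden (parity, ΔS).
Allowed pairs: 2 of 10.

2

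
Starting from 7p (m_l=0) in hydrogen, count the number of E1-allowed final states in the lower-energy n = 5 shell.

E1 requires Δl = ±1, so l_f ∈ {0, 2}; with 0 ≤ l_f ≤ n_f−1 = 4, the allowed l_f values are {0, 2}.
For l_f = 0: m_f ∈ {m_i−1, m_i, m_i+1} ∩ [−0, 0] = {0} → 1 state.
For l_f = 2: m_f ∈ {m_i−1, m_i, m_i+1} ∩ [−2, 2] = {-1, 0, 1} → 3 states.
Total: 4.

4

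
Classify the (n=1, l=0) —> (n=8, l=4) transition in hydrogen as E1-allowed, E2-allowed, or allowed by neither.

neither

Δl = 4 − 0 = +4; l_i + l_f = 4.
E1 (Δl = ±1): not satisfied.
E2 (Δl = 0,±2, l_i+l_f ≥ 2): not satisfied.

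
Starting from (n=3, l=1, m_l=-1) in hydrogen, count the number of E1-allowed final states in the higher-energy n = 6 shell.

E1 requires Δl = ±1, so l_f ∈ {0, 2}; with 0 ≤ l_f ≤ n_f−1 = 5, the allowed l_f values are {0, 2}.
For l_f = 0: m_f ∈ {m_i−1, m_i, m_i+1} ∩ [−0, 0] = {0} → 1 state.
For l_f = 2: m_f ∈ {m_i−1, m_i, m_i+1} ∩ [−2, 2] = {-2, -1, 0} → 3 states.
Total: 4.

4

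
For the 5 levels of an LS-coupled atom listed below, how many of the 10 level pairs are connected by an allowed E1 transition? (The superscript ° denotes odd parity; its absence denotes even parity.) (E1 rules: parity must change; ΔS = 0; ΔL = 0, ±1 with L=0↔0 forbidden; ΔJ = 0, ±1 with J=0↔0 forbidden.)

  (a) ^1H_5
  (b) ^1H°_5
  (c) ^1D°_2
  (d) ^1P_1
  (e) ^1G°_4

3

(a)–(b): allowed.
(a)–(c): forbidden (ΔL, ΔJ).
(a)–(d): forbidden (parity, ΔL, ΔJ).
(a)–(e): allowed.
(b)–(c): forbidden (parity, ΔL, ΔJ).
(b)–(d): forbidden (ΔL, ΔJ).
(b)–(e): forbidden (parity).
(c)–(d): allowed.
(c)–(e): forbidden (parity, ΔL, ΔJ).
(d)–(e): forbidden (ΔL, ΔJ).
Allowed pairs: 3 of 10.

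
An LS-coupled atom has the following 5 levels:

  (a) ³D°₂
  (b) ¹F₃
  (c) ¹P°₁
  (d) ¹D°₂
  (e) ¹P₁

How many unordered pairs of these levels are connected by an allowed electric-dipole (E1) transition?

(a)–(b): forbidden (ΔS).
(a)–(c): forbidden (parity, ΔS).
(a)–(d): forbidden (parity, ΔS).
(a)–(e): forbidden (ΔS).
(b)–(c): forbidden (ΔL, ΔJ).
(b)–(d): allowed.
(b)–(e): forbidden (parity, ΔL, ΔJ).
(c)–(d): forbidden (parity).
(c)–(e): allowed.
(d)–(e): allowed.
Allowed pairs: 3 of 10.

3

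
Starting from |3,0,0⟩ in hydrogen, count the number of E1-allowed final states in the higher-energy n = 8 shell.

E1 requires Δl = ±1, so l_f ∈ {-1, 1}; with 0 ≤ l_f ≤ n_f−1 = 7, the allowed l_f values are {1}.
For l_f = 1: m_f ∈ {m_i−1, m_i, m_i+1} ∩ [−1, 1] = {-1, 0, 1} → 3 states.
Total: 3.

3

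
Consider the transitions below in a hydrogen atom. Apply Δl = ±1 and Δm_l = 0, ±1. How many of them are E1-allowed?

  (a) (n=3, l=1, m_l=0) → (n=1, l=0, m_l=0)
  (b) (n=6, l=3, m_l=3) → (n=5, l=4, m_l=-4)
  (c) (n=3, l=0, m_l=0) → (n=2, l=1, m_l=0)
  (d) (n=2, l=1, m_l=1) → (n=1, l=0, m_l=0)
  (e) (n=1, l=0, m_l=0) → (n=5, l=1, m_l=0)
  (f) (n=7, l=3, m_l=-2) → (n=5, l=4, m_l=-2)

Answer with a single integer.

5

(a) allowed
(b) forbidden — Δm_l = -7 (E1 requires Δm_l = 0, ±1)
(c) allowed
(d) allowed
(e) allowed
(f) allowed
Total allowed: 5 of 6.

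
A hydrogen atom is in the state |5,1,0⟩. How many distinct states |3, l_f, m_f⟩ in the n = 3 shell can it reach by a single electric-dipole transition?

4

E1 requires Δl = ±1, so l_f ∈ {0, 2}; with 0 ≤ l_f ≤ n_f−1 = 2, the allowed l_f values are {0, 2}.
For l_f = 0: m_f ∈ {m_i−1, m_i, m_i+1} ∩ [−0, 0] = {0} → 1 state.
For l_f = 2: m_f ∈ {m_i−1, m_i, m_i+1} ∩ [−2, 2] = {-1, 0, 1} → 3 states.
Total: 4.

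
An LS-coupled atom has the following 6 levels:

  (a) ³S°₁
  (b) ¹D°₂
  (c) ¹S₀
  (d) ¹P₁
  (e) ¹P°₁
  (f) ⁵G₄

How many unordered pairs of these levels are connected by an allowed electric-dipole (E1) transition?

(a)–(b): forbidden (parity, ΔS, ΔL).
(a)–(c): forbidden (ΔS, ΔL).
(a)–(d): forbidden (ΔS).
(a)–(e): forbidden (parity, ΔS).
(a)–(f): forbidden (ΔS, ΔL, ΔJ).
(b)–(c): forbidden (ΔL, ΔJ).
(b)–(d): allowed.
(b)–(e): forbidden (parity).
(b)–(f): forbidden (ΔS, ΔL, ΔJ).
(c)–(d): forbidden (parity).
(c)–(e): allowed.
(c)–(f): forbidden (parity, ΔS, ΔL, ΔJ).
(d)–(e): allowed.
(d)–(f): forbidden (parity, ΔS, ΔL, ΔJ).
(e)–(f): forbidden (ΔS, ΔL, ΔJ).
Allowed pairs: 3 of 15.

3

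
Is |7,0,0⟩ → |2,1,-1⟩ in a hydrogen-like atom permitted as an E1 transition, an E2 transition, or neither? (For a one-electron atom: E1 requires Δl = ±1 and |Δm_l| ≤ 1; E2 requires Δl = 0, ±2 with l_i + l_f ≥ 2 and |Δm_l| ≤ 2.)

Δl = 1 − 0 = +1; l_i + l_f = 1.
Δm_l = -1.
E1 (Δl = ±1, |Δm_l| ≤ 1): satisfied.
E2 (Δl = 0,±2, l_i+l_f ≥ 2, |Δm_l| ≤ 2): not satisfied.

E1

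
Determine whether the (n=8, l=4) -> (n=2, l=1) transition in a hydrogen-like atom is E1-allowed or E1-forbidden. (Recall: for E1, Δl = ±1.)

forbidden

l: 4 → 1 (Δl = -3). Δl = ±1 fails.
The transition is electric-dipole forbidden.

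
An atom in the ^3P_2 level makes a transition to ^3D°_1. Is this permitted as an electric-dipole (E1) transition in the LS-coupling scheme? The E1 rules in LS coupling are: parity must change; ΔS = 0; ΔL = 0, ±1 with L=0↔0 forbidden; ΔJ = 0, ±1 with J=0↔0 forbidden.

allowed

Reading off the term symbols: S 1→1, L 1→2, J 2→1, parity even→odd.
Parity must change: even → odd — ✓.
ΔS = 0: S: 1 → 1 — ✓.
ΔL = 0, ±1 (not L=0↔0): L: 1 → 2, ΔL = +1 — ✓.
ΔJ = 0, ±1 (not J=0↔0): J: 2 → 1, ΔJ = -1 — ✓.
All four E1 rules are satisfied.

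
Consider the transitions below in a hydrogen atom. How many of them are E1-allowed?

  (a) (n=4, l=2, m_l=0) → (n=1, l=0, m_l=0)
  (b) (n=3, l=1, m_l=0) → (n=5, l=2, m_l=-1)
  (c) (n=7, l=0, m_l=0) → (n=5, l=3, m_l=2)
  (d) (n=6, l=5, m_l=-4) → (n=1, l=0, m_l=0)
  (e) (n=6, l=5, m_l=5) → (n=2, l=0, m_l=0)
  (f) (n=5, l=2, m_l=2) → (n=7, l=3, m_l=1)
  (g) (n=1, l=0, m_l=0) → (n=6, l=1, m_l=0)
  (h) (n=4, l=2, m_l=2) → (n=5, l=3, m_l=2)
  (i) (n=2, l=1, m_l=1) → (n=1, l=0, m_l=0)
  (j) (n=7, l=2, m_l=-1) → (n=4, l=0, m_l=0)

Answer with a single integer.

5

(a) forbidden — Δl = -2 (E1 requires Δl = ±1)
(b) allowed
(c) forbidden — Δl = +3 (E1 requires Δl = ±1); Δm_l = +2 (E1 requires Δm_l = 0, ±1)
(d) forbidden — Δl = -5 (E1 requires Δl = ±1); Δm_l = +4 (E1 requires Δm_l = 0, ±1)
(e) forbidden — Δl = -5 (E1 requires Δl = ±1); Δm_l = -5 (E1 requires Δm_l = 0, ±1)
(f) allowed
(g) allowed
(h) allowed
(i) allowed
(j) forbidden — Δl = -2 (E1 requires Δl = ±1)
Total allowed: 5 of 10.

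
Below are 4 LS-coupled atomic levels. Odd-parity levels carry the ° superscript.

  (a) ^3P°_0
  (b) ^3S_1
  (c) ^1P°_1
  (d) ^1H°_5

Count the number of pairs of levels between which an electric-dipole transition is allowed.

(a)–(b): allowed.
(a)–(c): forbidden (parity, ΔS).
(a)–(d): forbidden (parity, ΔS, ΔL, ΔJ).
(b)–(c): forbidden (ΔS).
(b)–(d): forbidden (ΔS, ΔL, ΔJ).
(c)–(d): forbidden (parity, ΔL, ΔJ).
Allowed pairs: 1 of 6.

1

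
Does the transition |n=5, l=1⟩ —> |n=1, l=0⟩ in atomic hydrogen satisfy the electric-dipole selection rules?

Δl = 0 − 1 = -1; the E1 rule Δl = ±1 is satisfied.
All E1 selection rules are satisfied.

allowed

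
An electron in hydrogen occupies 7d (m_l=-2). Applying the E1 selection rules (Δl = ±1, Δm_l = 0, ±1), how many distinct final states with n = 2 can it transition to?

1

E1 requires Δl = ±1, so l_f ∈ {1, 3}; with 0 ≤ l_f ≤ n_f−1 = 1, the allowed l_f values are {1}.
For l_f = 1: m_f ∈ {m_i−1, m_i, m_i+1} ∩ [−1, 1] = {-1} → 1 state.
Total: 1.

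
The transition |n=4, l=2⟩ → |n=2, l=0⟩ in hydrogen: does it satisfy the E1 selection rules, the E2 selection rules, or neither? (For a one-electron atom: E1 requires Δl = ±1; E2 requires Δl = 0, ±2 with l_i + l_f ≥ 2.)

Δl = 0 − 2 = -2; l_i + l_f = 2.
E1 (Δl = ±1): not satisfied.
E2 (Δl = 0,±2, l_i+l_f ≥ 2): satisfied.

E2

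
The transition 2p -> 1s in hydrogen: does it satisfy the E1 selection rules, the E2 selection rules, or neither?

E1

Δl = 0 − 1 = -1; l_i + l_f = 1.
E1 (Δl = ±1): satisfied.
E2 (Δl = 0,±2, l_i+l_f ≥ 2): not satisfied.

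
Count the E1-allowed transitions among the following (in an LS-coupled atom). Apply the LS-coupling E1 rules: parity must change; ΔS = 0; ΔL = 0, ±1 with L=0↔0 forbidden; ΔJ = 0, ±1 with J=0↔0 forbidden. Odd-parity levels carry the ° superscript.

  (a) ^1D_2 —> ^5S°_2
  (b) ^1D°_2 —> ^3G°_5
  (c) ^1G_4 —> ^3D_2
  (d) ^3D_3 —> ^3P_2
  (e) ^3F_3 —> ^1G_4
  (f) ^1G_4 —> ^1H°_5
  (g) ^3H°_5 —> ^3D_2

1

(a) forbidden (ΔS, ΔL fail)
(b) forbidden (parity, ΔS, ΔL, ΔJ fail)
(c) forbidden (parity, ΔS, ΔL, ΔJ fail)
(d) forbidden (parity fails)
(e) forbidden (parity, ΔS fail)
(f) allowed
(g) forbidden (ΔL, ΔJ fail)
Total allowed: 1 of 7.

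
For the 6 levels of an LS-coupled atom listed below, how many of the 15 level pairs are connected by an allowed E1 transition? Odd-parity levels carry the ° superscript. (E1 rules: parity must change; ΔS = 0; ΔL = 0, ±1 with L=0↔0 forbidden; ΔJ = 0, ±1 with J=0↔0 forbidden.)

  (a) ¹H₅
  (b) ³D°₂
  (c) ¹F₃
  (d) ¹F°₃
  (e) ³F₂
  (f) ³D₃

3

(a)–(b): forbidden (ΔS, ΔL, ΔJ).
(a)–(c): forbidden (parity, ΔL, ΔJ).
(a)–(d): forbidden (ΔL, ΔJ).
(a)–(e): forbidden (parity, ΔS, ΔL, ΔJ).
(a)–(f): forbidden (parity, ΔS, ΔL, ΔJ).
(b)–(c): forbidden (ΔS).
(b)–(d): forbidden (parity, ΔS).
(b)–(e): allowed.
(b)–(f): allowed.
(c)–(d): allowed.
(c)–(e): forbidden (parity, ΔS).
(c)–(f): forbidden (parity, ΔS).
(d)–(e): forbidden (ΔS).
(d)–(f): forbidden (ΔS).
(e)–(f): forbidden (parity).
Allowed pairs: 3 of 15.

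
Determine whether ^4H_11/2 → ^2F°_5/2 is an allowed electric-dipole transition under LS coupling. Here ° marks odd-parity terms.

Reading off the term symbols: S 3/2→1/2, L 5→3, J 11/2→5/2, parity even→odd.
Parity must change: even → odd — ✓.
ΔS = 0: S: 3/2 → 1/2 — ✗.
ΔL = 0, ±1 (not L=0↔0): L: 5 → 3, ΔL = -2 — ✗.
ΔJ = 0, ±1 (not J=0↔0): J: 11/2 → 5/2, ΔJ = -3 — ✗.
Rule(s) violated: ΔS, ΔL, ΔJ.

forbidden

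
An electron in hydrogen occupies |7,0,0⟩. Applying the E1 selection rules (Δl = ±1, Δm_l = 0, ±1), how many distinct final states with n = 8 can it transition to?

E1 requires Δl = ±1, so l_f ∈ {-1, 1}; with 0 ≤ l_f ≤ n_f−1 = 7, the allowed l_f values are {1}.
For l_f = 1: m_f ∈ {m_i−1, m_i, m_i+1} ∩ [−1, 1] = {-1, 0, 1} → 3 states.
Total: 3.

3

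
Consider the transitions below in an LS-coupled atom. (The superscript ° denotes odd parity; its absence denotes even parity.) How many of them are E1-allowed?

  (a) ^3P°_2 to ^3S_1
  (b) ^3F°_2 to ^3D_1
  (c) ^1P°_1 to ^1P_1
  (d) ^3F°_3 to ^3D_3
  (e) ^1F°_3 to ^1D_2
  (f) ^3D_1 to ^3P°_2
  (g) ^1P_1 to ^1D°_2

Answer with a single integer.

(a) allowed
(b) allowed
(c) allowed
(d) allowed
(e) allowed
(f) allowed
(g) allowed
Total allowed: 7 of 7.

7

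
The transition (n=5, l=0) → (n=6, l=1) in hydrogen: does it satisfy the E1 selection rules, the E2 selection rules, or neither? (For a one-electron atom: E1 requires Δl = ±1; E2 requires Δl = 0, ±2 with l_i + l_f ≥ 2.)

E1

Δl = 1 − 0 = +1; l_i + l_f = 1.
E1 (Δl = ±1): satisfied.
E2 (Δl = 0,±2, l_i+l_f ≥ 2): not satisfied.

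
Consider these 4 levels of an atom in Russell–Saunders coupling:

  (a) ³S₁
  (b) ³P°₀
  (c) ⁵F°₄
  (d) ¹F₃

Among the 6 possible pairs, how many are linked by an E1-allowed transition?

1

(a)–(b): allowed.
(a)–(c): forbidden (ΔS, ΔL, ΔJ).
(a)–(d): forbidden (parity, ΔS, ΔL, ΔJ).
(b)–(c): forbidden (parity, ΔS, ΔL, ΔJ).
(b)–(d): forbidden (ΔS, ΔL, ΔJ).
(c)–(d): forbidden (ΔS).
Allowed pairs: 1 of 6.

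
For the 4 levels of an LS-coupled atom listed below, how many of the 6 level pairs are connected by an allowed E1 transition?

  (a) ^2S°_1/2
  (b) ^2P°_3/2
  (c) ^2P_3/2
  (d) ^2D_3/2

(a)–(b): forbidden (parity).
(a)–(c): allowed.
(a)–(d): forbidden (ΔL).
(b)–(c): allowed.
(b)–(d): allowed.
(c)–(d): forbidden (parity).
Allowed pairs: 3 of 6.

3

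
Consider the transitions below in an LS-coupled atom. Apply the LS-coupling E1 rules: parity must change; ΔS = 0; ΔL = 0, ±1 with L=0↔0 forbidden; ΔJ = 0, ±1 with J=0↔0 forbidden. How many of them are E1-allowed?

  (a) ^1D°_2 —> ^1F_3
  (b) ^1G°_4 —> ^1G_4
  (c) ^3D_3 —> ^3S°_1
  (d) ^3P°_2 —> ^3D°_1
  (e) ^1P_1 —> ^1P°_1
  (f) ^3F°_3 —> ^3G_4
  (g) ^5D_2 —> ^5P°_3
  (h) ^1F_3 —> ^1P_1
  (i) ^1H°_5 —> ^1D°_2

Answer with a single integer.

5

(a) allowed
(b) allowed
(c) forbidden (ΔL, ΔJ fail)
(d) forbidden (parity fails)
(e) allowed
(f) allowed
(g) allowed
(h) forbidden (parity, ΔL, ΔJ fail)
(i) forbidden (parity, ΔL, ΔJ fail)
Total allowed: 5 of 9.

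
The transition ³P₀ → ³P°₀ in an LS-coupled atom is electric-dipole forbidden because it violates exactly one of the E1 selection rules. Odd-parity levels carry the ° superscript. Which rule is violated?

Initial level: S=1, L=1, J=0, parity even. Final level: S=1, L=1, J=0, parity odd.
Parity must change: even → odd — ✓.
ΔS = 0: S: 1 → 1 — ✓.
ΔL = 0, ±1 (not L=0↔0): L: 1 → 1, ΔL = +0 — ✓.
ΔJ = 0, ±1 (not J=0↔0): J: 0 → 0, ΔJ = +0 — ✗.

the J=0 ↔ J=0 exclusion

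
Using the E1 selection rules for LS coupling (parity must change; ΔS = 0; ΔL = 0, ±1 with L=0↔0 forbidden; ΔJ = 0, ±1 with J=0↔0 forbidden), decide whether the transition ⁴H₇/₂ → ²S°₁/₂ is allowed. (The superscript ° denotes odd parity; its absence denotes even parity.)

forbidden

Initial level: S=3/2, L=5, J=7/2, parity even. Final level: S=1/2, L=0, J=1/2, parity odd.
ΔL = 0, ±1 (not L=0↔0): L: 5 → 0, ΔL = -5 — ✗.
Parity must change: even → odd — ✓.
ΔJ = 0, ±1 (not J=0↔0): J: 7/2 → 1/2, ΔJ = -3 — ✗.
ΔS = 0: S: 3/2 → 1/2 — ✗.
Rule(s) violated: ΔS, ΔL, ΔJ.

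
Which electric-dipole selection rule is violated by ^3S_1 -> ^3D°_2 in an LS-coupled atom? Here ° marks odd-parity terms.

Initial level: S=1, L=0, J=1, parity even. Final level: S=1, L=2, J=2, parity odd.
Parity must change: even → odd — passes.
ΔS = 0: S: 1 → 1 — passes.
ΔL = 0, ±1 (not L=0↔0): L: 0 → 2, ΔL = +2 — fails.
ΔJ = 0, ±1 (not J=0↔0): J: 1 → 2, ΔJ = +1 — passes.

the ΔL = 0, ±1 rule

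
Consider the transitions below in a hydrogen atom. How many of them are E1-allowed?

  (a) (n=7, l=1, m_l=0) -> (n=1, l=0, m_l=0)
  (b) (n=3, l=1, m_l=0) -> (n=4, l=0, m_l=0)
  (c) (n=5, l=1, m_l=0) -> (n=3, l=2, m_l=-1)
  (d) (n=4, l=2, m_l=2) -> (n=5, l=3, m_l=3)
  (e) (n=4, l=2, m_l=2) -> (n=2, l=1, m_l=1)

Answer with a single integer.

5

(a) allowed
(b) allowed
(c) allowed
(d) allowed
(e) allowed
Total allowed: 5 of 5.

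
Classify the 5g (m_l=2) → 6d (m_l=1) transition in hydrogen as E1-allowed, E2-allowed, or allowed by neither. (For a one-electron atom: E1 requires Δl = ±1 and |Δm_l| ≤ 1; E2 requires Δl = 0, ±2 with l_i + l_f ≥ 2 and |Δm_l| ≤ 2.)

Δl = 2 − 4 = -2; l_i + l_f = 6.
Δm_l = -1.
E1 (Δl = ±1, |Δm_l| ≤ 1): not satisfied.
E2 (Δl = 0,±2, l_i+l_f ≥ 2, |Δm_l| ≤ 2): satisfied.

E2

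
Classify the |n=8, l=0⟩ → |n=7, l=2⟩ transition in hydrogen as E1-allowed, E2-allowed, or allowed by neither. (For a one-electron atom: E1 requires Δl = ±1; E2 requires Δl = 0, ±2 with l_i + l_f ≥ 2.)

Δl = 2 − 0 = +2; l_i + l_f = 2.
E1 (Δl = ±1): not satisfied.
E2 (Δl = 0,±2, l_i+l_f ≥ 2): satisfied.

E2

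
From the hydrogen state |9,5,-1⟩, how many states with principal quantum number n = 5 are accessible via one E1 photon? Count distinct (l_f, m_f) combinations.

3

E1 requires Δl = ±1, so l_f ∈ {4, 6}; with 0 ≤ l_f ≤ n_f−1 = 4, the allowed l_f values are {4}.
For l_f = 4: m_f ∈ {m_i−1, m_i, m_i+1} ∩ [−4, 4] = {-2, -1, 0} → 3 states.
Total: 3.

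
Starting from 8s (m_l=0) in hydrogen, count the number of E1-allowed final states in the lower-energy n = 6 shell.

3

E1 requires Δl = ±1, so l_f ∈ {-1, 1}; with 0 ≤ l_f ≤ n_f−1 = 5, the allowed l_f values are {1}.
For l_f = 1: m_f ∈ {m_i−1, m_i, m_i+1} ∩ [−1, 1] = {-1, 0, 1} → 3 states.
Total: 3.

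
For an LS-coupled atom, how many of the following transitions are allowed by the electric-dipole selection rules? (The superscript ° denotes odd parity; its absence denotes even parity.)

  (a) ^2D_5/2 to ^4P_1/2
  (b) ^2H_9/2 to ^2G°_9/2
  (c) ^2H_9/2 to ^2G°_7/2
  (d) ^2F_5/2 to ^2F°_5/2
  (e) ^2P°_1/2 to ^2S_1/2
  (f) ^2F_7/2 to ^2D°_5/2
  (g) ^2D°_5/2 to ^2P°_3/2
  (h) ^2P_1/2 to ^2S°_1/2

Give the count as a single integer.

6

(a) forbidden (parity, ΔS, ΔJ fail)
(b) allowed
(c) allowed
(d) allowed
(e) allowed
(f) allowed
(g) forbidden (parity fails)
(h) allowed
Total allowed: 6 of 8.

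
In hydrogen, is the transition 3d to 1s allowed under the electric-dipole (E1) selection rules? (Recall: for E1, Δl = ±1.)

forbidden

Δl = 0 − 2 = -2; the E1 rule Δl = ±1 is fails.
The transition is electric-dipole forbidden.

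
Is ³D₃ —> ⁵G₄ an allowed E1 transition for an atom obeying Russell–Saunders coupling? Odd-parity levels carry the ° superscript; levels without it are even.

forbidden

Parity must change: even → even — fails.
ΔS = 0: S: 1 → 2 — fails.
ΔL = 0, ±1 (not L=0↔0): L: 2 → 4, ΔL = +2 — fails.
ΔJ = 0, ±1 (not J=0↔0): J: 3 → 4, ΔJ = +1 — ok.
Rule(s) violated: parity, ΔS, ΔL.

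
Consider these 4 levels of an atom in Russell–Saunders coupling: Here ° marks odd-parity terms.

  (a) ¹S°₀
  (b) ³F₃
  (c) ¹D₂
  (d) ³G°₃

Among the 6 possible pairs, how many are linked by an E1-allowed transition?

1

(a)–(b): forbidden (ΔS, ΔL, ΔJ).
(a)–(c): forbidden (ΔL, ΔJ).
(a)–(d): forbidden (parity, ΔS, ΔL, ΔJ).
(b)–(c): forbidden (parity, ΔS).
(b)–(d): allowed.
(c)–(d): forbidden (ΔS, ΔL).
Allowed pairs: 1 of 6.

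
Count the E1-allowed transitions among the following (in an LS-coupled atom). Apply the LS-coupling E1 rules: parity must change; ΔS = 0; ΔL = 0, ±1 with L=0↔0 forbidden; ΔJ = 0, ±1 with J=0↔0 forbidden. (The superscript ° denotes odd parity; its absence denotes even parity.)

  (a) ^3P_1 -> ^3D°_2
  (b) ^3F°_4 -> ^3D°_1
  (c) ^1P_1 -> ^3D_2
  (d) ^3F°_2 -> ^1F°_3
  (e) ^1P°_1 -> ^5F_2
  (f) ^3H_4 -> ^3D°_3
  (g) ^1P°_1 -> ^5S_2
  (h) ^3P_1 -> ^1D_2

(a) allowed
(b) forbidden (parity, ΔJ fail)
(c) forbidden (parity, ΔS fail)
(d) forbidden (parity, ΔS fail)
(e) forbidden (ΔS, ΔL fail)
(f) forbidden (ΔL fails)
(g) forbidden (ΔS fails)
(h) forbidden (parity, ΔS fail)
Total allowed: 1 of 8.

1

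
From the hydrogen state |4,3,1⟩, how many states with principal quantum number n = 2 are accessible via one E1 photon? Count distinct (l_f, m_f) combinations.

E1 requires l_f ∈ {2, 4}, but neither lies in [0, 1], so no final state is reachable.
Total: 0.

0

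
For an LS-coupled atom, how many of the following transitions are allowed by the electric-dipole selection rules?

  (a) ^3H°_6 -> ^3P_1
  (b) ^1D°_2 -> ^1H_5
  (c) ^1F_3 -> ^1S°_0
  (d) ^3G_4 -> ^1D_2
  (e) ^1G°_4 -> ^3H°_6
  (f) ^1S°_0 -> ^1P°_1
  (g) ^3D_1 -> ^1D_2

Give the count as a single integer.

(a) forbidden (ΔL, ΔJ fail)
(b) forbidden (ΔL, ΔJ fail)
(c) forbidden (ΔL, ΔJ fail)
(d) forbidden (parity, ΔS, ΔL, ΔJ fail)
(e) forbidden (parity, ΔS, ΔJ fail)
(f) forbidden (parity fails)
(g) forbidden (parity, ΔS fail)
Total allowed: 0 of 7.

0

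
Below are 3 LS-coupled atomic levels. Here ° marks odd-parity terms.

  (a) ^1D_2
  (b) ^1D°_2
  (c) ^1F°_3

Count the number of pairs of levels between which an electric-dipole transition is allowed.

(a)–(b): allowed.
(a)–(c): allowed.
(b)–(c): forbidden (parity).
Allowed pairs: 2 of 3.

2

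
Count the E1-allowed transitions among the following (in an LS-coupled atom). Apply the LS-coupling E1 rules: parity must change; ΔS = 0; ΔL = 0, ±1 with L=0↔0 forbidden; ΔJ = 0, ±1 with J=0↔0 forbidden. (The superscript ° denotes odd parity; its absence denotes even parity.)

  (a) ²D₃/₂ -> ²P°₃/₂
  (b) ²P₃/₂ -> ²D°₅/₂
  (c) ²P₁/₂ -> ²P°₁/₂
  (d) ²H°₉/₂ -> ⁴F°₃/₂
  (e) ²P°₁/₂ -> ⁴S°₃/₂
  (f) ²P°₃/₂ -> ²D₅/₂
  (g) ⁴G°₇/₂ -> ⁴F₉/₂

(a) allowed
(b) allowed
(c) allowed
(d) forbidden (parity, ΔS, ΔL, ΔJ fail)
(e) forbidden (parity, ΔS fail)
(f) allowed
(g) allowed
Total allowed: 5 of 7.

5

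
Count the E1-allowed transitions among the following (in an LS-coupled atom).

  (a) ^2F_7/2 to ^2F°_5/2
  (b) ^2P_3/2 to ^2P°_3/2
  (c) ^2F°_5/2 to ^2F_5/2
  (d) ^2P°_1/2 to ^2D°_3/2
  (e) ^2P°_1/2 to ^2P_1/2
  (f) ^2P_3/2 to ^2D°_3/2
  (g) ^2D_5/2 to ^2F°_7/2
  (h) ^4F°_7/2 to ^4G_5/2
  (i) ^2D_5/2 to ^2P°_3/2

(a) allowed
(b) allowed
(c) allowed
(d) forbidden (parity fails)
(e) allowed
(f) allowed
(g) allowed
(h) allowed
(i) allowed
Total allowed: 8 of 9.

8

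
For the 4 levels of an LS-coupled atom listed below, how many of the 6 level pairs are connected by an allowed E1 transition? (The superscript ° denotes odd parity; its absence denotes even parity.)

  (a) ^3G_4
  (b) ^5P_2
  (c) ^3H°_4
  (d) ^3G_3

(a)–(b): forbidden (parity, ΔS, ΔL, ΔJ).
(a)–(c): allowed.
(a)–(d): forbidden (parity).
(b)–(c): forbidden (ΔS, ΔL, ΔJ).
(b)–(d): forbidden (parity, ΔS, ΔL).
(c)–(d): allowed.
Allowed pairs: 2 of 6.

2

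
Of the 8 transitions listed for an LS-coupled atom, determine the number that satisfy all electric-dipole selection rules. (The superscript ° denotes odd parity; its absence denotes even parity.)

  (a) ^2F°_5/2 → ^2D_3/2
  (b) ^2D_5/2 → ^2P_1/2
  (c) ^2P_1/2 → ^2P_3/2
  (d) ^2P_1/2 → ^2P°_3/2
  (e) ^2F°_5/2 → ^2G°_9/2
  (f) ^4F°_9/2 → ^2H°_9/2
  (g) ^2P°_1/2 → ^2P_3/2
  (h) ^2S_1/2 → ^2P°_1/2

(a) allowed
(b) forbidden (parity, ΔJ fail)
(c) forbidden (parity fails)
(d) allowed
(e) forbidden (parity, ΔJ fail)
(f) forbidden (parity, ΔS, ΔL fail)
(g) allowed
(h) allowed
Total allowed: 4 of 8.

4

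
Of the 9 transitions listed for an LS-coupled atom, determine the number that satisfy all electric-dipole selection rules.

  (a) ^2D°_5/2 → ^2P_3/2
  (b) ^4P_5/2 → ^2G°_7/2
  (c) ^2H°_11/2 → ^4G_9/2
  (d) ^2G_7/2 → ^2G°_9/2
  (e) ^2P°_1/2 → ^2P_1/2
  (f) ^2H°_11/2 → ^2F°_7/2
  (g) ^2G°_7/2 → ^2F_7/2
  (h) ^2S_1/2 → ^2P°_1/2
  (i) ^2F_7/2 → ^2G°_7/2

(a) allowed
(b) forbidden (ΔS, ΔL fail)
(c) forbidden (ΔS fails)
(d) allowed
(e) allowed
(f) forbidden (parity, ΔL, ΔJ fail)
(g) allowed
(h) allowed
(i) allowed
Total allowed: 6 of 9.

6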